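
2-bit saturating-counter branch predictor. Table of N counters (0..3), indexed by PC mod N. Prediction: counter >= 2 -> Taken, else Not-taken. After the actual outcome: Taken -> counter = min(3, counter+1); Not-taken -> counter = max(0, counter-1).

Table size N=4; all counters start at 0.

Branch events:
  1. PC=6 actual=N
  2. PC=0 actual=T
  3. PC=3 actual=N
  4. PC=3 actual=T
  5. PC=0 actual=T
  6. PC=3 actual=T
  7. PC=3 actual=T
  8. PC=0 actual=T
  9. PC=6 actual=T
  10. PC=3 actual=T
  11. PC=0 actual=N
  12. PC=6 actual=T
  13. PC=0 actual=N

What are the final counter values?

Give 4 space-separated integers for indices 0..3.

Ev 1: PC=6 idx=2 pred=N actual=N -> ctr[2]=0
Ev 2: PC=0 idx=0 pred=N actual=T -> ctr[0]=1
Ev 3: PC=3 idx=3 pred=N actual=N -> ctr[3]=0
Ev 4: PC=3 idx=3 pred=N actual=T -> ctr[3]=1
Ev 5: PC=0 idx=0 pred=N actual=T -> ctr[0]=2
Ev 6: PC=3 idx=3 pred=N actual=T -> ctr[3]=2
Ev 7: PC=3 idx=3 pred=T actual=T -> ctr[3]=3
Ev 8: PC=0 idx=0 pred=T actual=T -> ctr[0]=3
Ev 9: PC=6 idx=2 pred=N actual=T -> ctr[2]=1
Ev 10: PC=3 idx=3 pred=T actual=T -> ctr[3]=3
Ev 11: PC=0 idx=0 pred=T actual=N -> ctr[0]=2
Ev 12: PC=6 idx=2 pred=N actual=T -> ctr[2]=2
Ev 13: PC=0 idx=0 pred=T actual=N -> ctr[0]=1

Answer: 1 0 2 3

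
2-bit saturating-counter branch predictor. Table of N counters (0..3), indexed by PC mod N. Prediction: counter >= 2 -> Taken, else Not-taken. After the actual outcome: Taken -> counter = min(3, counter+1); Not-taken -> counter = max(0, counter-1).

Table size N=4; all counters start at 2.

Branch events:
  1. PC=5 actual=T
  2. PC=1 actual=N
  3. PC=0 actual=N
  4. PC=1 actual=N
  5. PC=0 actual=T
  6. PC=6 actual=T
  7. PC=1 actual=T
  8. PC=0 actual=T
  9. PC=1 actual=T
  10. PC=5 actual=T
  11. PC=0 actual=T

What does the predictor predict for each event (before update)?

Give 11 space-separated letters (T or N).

Ev 1: PC=5 idx=1 pred=T actual=T -> ctr[1]=3
Ev 2: PC=1 idx=1 pred=T actual=N -> ctr[1]=2
Ev 3: PC=0 idx=0 pred=T actual=N -> ctr[0]=1
Ev 4: PC=1 idx=1 pred=T actual=N -> ctr[1]=1
Ev 5: PC=0 idx=0 pred=N actual=T -> ctr[0]=2
Ev 6: PC=6 idx=2 pred=T actual=T -> ctr[2]=3
Ev 7: PC=1 idx=1 pred=N actual=T -> ctr[1]=2
Ev 8: PC=0 idx=0 pred=T actual=T -> ctr[0]=3
Ev 9: PC=1 idx=1 pred=T actual=T -> ctr[1]=3
Ev 10: PC=5 idx=1 pred=T actual=T -> ctr[1]=3
Ev 11: PC=0 idx=0 pred=T actual=T -> ctr[0]=3

Answer: T T T T N T N T T T T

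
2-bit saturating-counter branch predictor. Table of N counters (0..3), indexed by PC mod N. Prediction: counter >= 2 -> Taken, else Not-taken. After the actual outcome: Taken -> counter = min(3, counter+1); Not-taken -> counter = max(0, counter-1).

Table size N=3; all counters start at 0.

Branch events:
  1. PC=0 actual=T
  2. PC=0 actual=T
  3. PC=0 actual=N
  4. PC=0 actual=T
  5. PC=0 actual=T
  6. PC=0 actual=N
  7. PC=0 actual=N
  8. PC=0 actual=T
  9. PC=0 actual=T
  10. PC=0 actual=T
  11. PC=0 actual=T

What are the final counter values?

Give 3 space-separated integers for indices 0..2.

Answer: 3 0 0

Derivation:
Ev 1: PC=0 idx=0 pred=N actual=T -> ctr[0]=1
Ev 2: PC=0 idx=0 pred=N actual=T -> ctr[0]=2
Ev 3: PC=0 idx=0 pred=T actual=N -> ctr[0]=1
Ev 4: PC=0 idx=0 pred=N actual=T -> ctr[0]=2
Ev 5: PC=0 idx=0 pred=T actual=T -> ctr[0]=3
Ev 6: PC=0 idx=0 pred=T actual=N -> ctr[0]=2
Ev 7: PC=0 idx=0 pred=T actual=N -> ctr[0]=1
Ev 8: PC=0 idx=0 pred=N actual=T -> ctr[0]=2
Ev 9: PC=0 idx=0 pred=T actual=T -> ctr[0]=3
Ev 10: PC=0 idx=0 pred=T actual=T -> ctr[0]=3
Ev 11: PC=0 idx=0 pred=T actual=T -> ctr[0]=3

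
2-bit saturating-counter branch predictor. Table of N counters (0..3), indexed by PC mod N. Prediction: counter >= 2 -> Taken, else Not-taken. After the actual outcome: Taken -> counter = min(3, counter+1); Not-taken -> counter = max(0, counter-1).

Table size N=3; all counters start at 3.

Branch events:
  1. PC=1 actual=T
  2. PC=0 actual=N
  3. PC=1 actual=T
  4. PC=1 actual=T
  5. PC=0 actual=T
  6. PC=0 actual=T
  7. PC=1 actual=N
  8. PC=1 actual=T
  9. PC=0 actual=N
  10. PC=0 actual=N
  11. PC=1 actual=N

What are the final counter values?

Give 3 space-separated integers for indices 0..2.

Answer: 1 2 3

Derivation:
Ev 1: PC=1 idx=1 pred=T actual=T -> ctr[1]=3
Ev 2: PC=0 idx=0 pred=T actual=N -> ctr[0]=2
Ev 3: PC=1 idx=1 pred=T actual=T -> ctr[1]=3
Ev 4: PC=1 idx=1 pred=T actual=T -> ctr[1]=3
Ev 5: PC=0 idx=0 pred=T actual=T -> ctr[0]=3
Ev 6: PC=0 idx=0 pred=T actual=T -> ctr[0]=3
Ev 7: PC=1 idx=1 pred=T actual=N -> ctr[1]=2
Ev 8: PC=1 idx=1 pred=T actual=T -> ctr[1]=3
Ev 9: PC=0 idx=0 pred=T actual=N -> ctr[0]=2
Ev 10: PC=0 idx=0 pred=T actual=N -> ctr[0]=1
Ev 11: PC=1 idx=1 pred=T actual=N -> ctr[1]=2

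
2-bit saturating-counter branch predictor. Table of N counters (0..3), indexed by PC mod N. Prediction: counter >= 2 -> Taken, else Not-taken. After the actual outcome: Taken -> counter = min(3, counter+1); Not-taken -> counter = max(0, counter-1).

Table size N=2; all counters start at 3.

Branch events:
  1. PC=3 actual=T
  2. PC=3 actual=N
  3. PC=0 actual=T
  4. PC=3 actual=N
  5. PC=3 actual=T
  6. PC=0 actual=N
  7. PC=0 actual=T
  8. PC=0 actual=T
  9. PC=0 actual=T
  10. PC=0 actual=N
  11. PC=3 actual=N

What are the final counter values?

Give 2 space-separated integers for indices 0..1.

Answer: 2 1

Derivation:
Ev 1: PC=3 idx=1 pred=T actual=T -> ctr[1]=3
Ev 2: PC=3 idx=1 pred=T actual=N -> ctr[1]=2
Ev 3: PC=0 idx=0 pred=T actual=T -> ctr[0]=3
Ev 4: PC=3 idx=1 pred=T actual=N -> ctr[1]=1
Ev 5: PC=3 idx=1 pred=N actual=T -> ctr[1]=2
Ev 6: PC=0 idx=0 pred=T actual=N -> ctr[0]=2
Ev 7: PC=0 idx=0 pred=T actual=T -> ctr[0]=3
Ev 8: PC=0 idx=0 pred=T actual=T -> ctr[0]=3
Ev 9: PC=0 idx=0 pred=T actual=T -> ctr[0]=3
Ev 10: PC=0 idx=0 pred=T actual=N -> ctr[0]=2
Ev 11: PC=3 idx=1 pred=T actual=N -> ctr[1]=1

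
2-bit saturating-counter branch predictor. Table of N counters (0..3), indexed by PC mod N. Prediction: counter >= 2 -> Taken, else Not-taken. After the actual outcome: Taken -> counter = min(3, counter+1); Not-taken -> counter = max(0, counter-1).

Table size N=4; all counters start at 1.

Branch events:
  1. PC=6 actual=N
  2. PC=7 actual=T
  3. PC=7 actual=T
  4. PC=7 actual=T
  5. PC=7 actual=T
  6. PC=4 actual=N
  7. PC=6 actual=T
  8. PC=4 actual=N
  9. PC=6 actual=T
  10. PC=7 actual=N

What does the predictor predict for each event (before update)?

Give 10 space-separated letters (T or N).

Ev 1: PC=6 idx=2 pred=N actual=N -> ctr[2]=0
Ev 2: PC=7 idx=3 pred=N actual=T -> ctr[3]=2
Ev 3: PC=7 idx=3 pred=T actual=T -> ctr[3]=3
Ev 4: PC=7 idx=3 pred=T actual=T -> ctr[3]=3
Ev 5: PC=7 idx=3 pred=T actual=T -> ctr[3]=3
Ev 6: PC=4 idx=0 pred=N actual=N -> ctr[0]=0
Ev 7: PC=6 idx=2 pred=N actual=T -> ctr[2]=1
Ev 8: PC=4 idx=0 pred=N actual=N -> ctr[0]=0
Ev 9: PC=6 idx=2 pred=N actual=T -> ctr[2]=2
Ev 10: PC=7 idx=3 pred=T actual=N -> ctr[3]=2

Answer: N N T T T N N N N T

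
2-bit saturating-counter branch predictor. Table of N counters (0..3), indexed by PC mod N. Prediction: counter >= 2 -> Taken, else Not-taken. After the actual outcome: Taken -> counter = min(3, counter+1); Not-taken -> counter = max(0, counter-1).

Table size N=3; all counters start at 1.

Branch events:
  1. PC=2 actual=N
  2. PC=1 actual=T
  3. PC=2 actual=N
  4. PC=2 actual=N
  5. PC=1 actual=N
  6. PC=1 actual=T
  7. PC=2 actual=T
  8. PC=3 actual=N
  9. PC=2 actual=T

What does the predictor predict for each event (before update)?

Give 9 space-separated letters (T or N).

Ev 1: PC=2 idx=2 pred=N actual=N -> ctr[2]=0
Ev 2: PC=1 idx=1 pred=N actual=T -> ctr[1]=2
Ev 3: PC=2 idx=2 pred=N actual=N -> ctr[2]=0
Ev 4: PC=2 idx=2 pred=N actual=N -> ctr[2]=0
Ev 5: PC=1 idx=1 pred=T actual=N -> ctr[1]=1
Ev 6: PC=1 idx=1 pred=N actual=T -> ctr[1]=2
Ev 7: PC=2 idx=2 pred=N actual=T -> ctr[2]=1
Ev 8: PC=3 idx=0 pred=N actual=N -> ctr[0]=0
Ev 9: PC=2 idx=2 pred=N actual=T -> ctr[2]=2

Answer: N N N N T N N N N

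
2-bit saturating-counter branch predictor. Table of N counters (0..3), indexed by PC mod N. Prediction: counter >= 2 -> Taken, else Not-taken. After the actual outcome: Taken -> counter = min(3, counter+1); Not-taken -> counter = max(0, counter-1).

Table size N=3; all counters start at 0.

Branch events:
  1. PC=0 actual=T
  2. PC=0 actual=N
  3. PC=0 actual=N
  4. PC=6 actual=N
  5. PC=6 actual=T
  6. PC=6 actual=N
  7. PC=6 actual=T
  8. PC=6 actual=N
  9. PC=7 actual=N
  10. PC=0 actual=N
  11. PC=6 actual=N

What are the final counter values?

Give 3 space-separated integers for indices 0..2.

Ev 1: PC=0 idx=0 pred=N actual=T -> ctr[0]=1
Ev 2: PC=0 idx=0 pred=N actual=N -> ctr[0]=0
Ev 3: PC=0 idx=0 pred=N actual=N -> ctr[0]=0
Ev 4: PC=6 idx=0 pred=N actual=N -> ctr[0]=0
Ev 5: PC=6 idx=0 pred=N actual=T -> ctr[0]=1
Ev 6: PC=6 idx=0 pred=N actual=N -> ctr[0]=0
Ev 7: PC=6 idx=0 pred=N actual=T -> ctr[0]=1
Ev 8: PC=6 idx=0 pred=N actual=N -> ctr[0]=0
Ev 9: PC=7 idx=1 pred=N actual=N -> ctr[1]=0
Ev 10: PC=0 idx=0 pred=N actual=N -> ctr[0]=0
Ev 11: PC=6 idx=0 pred=N actual=N -> ctr[0]=0

Answer: 0 0 0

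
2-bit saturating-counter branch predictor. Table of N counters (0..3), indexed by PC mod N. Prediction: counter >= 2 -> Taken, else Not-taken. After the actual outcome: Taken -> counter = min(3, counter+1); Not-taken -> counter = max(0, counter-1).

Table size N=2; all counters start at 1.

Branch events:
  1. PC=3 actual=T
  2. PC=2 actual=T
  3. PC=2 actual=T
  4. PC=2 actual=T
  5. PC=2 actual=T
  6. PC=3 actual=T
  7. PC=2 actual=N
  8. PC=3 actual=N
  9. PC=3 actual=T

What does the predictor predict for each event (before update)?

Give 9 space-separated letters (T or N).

Ev 1: PC=3 idx=1 pred=N actual=T -> ctr[1]=2
Ev 2: PC=2 idx=0 pred=N actual=T -> ctr[0]=2
Ev 3: PC=2 idx=0 pred=T actual=T -> ctr[0]=3
Ev 4: PC=2 idx=0 pred=T actual=T -> ctr[0]=3
Ev 5: PC=2 idx=0 pred=T actual=T -> ctr[0]=3
Ev 6: PC=3 idx=1 pred=T actual=T -> ctr[1]=3
Ev 7: PC=2 idx=0 pred=T actual=N -> ctr[0]=2
Ev 8: PC=3 idx=1 pred=T actual=N -> ctr[1]=2
Ev 9: PC=3 idx=1 pred=T actual=T -> ctr[1]=3

Answer: N N T T T T T T T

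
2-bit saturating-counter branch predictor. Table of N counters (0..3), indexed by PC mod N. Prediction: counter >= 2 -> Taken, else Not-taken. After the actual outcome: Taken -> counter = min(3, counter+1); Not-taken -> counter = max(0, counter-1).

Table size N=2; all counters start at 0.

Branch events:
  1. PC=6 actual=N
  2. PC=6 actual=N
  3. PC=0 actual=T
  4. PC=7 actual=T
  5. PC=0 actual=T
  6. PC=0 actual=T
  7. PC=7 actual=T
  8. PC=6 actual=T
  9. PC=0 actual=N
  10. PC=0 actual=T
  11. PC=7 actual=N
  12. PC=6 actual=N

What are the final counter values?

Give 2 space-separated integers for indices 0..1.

Answer: 2 1

Derivation:
Ev 1: PC=6 idx=0 pred=N actual=N -> ctr[0]=0
Ev 2: PC=6 idx=0 pred=N actual=N -> ctr[0]=0
Ev 3: PC=0 idx=0 pred=N actual=T -> ctr[0]=1
Ev 4: PC=7 idx=1 pred=N actual=T -> ctr[1]=1
Ev 5: PC=0 idx=0 pred=N actual=T -> ctr[0]=2
Ev 6: PC=0 idx=0 pred=T actual=T -> ctr[0]=3
Ev 7: PC=7 idx=1 pred=N actual=T -> ctr[1]=2
Ev 8: PC=6 idx=0 pred=T actual=T -> ctr[0]=3
Ev 9: PC=0 idx=0 pred=T actual=N -> ctr[0]=2
Ev 10: PC=0 idx=0 pred=T actual=T -> ctr[0]=3
Ev 11: PC=7 idx=1 pred=T actual=N -> ctr[1]=1
Ev 12: PC=6 idx=0 pred=T actual=N -> ctr[0]=2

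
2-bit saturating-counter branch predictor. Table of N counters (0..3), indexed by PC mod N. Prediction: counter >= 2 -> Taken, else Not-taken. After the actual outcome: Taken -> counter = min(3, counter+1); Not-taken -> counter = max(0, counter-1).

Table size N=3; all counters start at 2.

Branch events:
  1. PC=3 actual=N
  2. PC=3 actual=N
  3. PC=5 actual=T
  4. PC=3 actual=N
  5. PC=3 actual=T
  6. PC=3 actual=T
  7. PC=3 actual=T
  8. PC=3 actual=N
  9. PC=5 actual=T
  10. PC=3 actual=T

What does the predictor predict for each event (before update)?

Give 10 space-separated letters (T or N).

Ev 1: PC=3 idx=0 pred=T actual=N -> ctr[0]=1
Ev 2: PC=3 idx=0 pred=N actual=N -> ctr[0]=0
Ev 3: PC=5 idx=2 pred=T actual=T -> ctr[2]=3
Ev 4: PC=3 idx=0 pred=N actual=N -> ctr[0]=0
Ev 5: PC=3 idx=0 pred=N actual=T -> ctr[0]=1
Ev 6: PC=3 idx=0 pred=N actual=T -> ctr[0]=2
Ev 7: PC=3 idx=0 pred=T actual=T -> ctr[0]=3
Ev 8: PC=3 idx=0 pred=T actual=N -> ctr[0]=2
Ev 9: PC=5 idx=2 pred=T actual=T -> ctr[2]=3
Ev 10: PC=3 idx=0 pred=T actual=T -> ctr[0]=3

Answer: T N T N N N T T T T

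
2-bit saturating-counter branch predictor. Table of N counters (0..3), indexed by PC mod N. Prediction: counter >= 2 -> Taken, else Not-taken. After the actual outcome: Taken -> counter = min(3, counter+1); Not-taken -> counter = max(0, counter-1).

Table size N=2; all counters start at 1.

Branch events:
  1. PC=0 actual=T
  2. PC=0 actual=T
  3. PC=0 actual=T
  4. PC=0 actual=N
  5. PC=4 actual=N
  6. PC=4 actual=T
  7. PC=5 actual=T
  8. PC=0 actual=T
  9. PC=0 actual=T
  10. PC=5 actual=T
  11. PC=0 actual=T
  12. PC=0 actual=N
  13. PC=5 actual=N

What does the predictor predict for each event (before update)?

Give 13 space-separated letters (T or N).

Answer: N T T T T N N T T T T T T

Derivation:
Ev 1: PC=0 idx=0 pred=N actual=T -> ctr[0]=2
Ev 2: PC=0 idx=0 pred=T actual=T -> ctr[0]=3
Ev 3: PC=0 idx=0 pred=T actual=T -> ctr[0]=3
Ev 4: PC=0 idx=0 pred=T actual=N -> ctr[0]=2
Ev 5: PC=4 idx=0 pred=T actual=N -> ctr[0]=1
Ev 6: PC=4 idx=0 pred=N actual=T -> ctr[0]=2
Ev 7: PC=5 idx=1 pred=N actual=T -> ctr[1]=2
Ev 8: PC=0 idx=0 pred=T actual=T -> ctr[0]=3
Ev 9: PC=0 idx=0 pred=T actual=T -> ctr[0]=3
Ev 10: PC=5 idx=1 pred=T actual=T -> ctr[1]=3
Ev 11: PC=0 idx=0 pred=T actual=T -> ctr[0]=3
Ev 12: PC=0 idx=0 pred=T actual=N -> ctr[0]=2
Ev 13: PC=5 idx=1 pred=T actual=N -> ctr[1]=2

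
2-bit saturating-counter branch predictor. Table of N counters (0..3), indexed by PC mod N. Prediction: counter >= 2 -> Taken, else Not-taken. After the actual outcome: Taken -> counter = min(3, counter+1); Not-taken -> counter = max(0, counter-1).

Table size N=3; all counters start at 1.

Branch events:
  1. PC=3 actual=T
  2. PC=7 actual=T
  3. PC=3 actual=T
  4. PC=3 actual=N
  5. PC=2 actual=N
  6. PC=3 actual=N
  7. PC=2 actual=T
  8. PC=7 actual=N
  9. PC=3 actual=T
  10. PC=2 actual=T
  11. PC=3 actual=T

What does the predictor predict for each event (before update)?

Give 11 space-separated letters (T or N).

Answer: N N T T N T N T N N T

Derivation:
Ev 1: PC=3 idx=0 pred=N actual=T -> ctr[0]=2
Ev 2: PC=7 idx=1 pred=N actual=T -> ctr[1]=2
Ev 3: PC=3 idx=0 pred=T actual=T -> ctr[0]=3
Ev 4: PC=3 idx=0 pred=T actual=N -> ctr[0]=2
Ev 5: PC=2 idx=2 pred=N actual=N -> ctr[2]=0
Ev 6: PC=3 idx=0 pred=T actual=N -> ctr[0]=1
Ev 7: PC=2 idx=2 pred=N actual=T -> ctr[2]=1
Ev 8: PC=7 idx=1 pred=T actual=N -> ctr[1]=1
Ev 9: PC=3 idx=0 pred=N actual=T -> ctr[0]=2
Ev 10: PC=2 idx=2 pred=N actual=T -> ctr[2]=2
Ev 11: PC=3 idx=0 pred=T actual=T -> ctr[0]=3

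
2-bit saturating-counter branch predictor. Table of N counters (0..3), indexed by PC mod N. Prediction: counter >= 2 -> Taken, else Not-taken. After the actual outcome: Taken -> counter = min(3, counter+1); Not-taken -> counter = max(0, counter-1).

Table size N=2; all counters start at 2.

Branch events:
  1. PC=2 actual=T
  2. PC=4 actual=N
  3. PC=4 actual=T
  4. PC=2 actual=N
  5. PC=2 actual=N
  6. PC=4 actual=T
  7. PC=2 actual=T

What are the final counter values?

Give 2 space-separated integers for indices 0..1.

Ev 1: PC=2 idx=0 pred=T actual=T -> ctr[0]=3
Ev 2: PC=4 idx=0 pred=T actual=N -> ctr[0]=2
Ev 3: PC=4 idx=0 pred=T actual=T -> ctr[0]=3
Ev 4: PC=2 idx=0 pred=T actual=N -> ctr[0]=2
Ev 5: PC=2 idx=0 pred=T actual=N -> ctr[0]=1
Ev 6: PC=4 idx=0 pred=N actual=T -> ctr[0]=2
Ev 7: PC=2 idx=0 pred=T actual=T -> ctr[0]=3

Answer: 3 2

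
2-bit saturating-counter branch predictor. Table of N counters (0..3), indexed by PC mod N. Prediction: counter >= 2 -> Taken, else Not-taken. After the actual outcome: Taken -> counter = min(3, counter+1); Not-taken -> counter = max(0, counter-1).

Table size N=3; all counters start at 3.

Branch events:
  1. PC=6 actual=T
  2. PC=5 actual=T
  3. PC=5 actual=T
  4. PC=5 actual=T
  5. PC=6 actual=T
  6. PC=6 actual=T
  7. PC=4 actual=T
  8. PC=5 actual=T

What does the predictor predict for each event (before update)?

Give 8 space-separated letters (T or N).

Answer: T T T T T T T T

Derivation:
Ev 1: PC=6 idx=0 pred=T actual=T -> ctr[0]=3
Ev 2: PC=5 idx=2 pred=T actual=T -> ctr[2]=3
Ev 3: PC=5 idx=2 pred=T actual=T -> ctr[2]=3
Ev 4: PC=5 idx=2 pred=T actual=T -> ctr[2]=3
Ev 5: PC=6 idx=0 pred=T actual=T -> ctr[0]=3
Ev 6: PC=6 idx=0 pred=T actual=T -> ctr[0]=3
Ev 7: PC=4 idx=1 pred=T actual=T -> ctr[1]=3
Ev 8: PC=5 idx=2 pred=T actual=T -> ctr[2]=3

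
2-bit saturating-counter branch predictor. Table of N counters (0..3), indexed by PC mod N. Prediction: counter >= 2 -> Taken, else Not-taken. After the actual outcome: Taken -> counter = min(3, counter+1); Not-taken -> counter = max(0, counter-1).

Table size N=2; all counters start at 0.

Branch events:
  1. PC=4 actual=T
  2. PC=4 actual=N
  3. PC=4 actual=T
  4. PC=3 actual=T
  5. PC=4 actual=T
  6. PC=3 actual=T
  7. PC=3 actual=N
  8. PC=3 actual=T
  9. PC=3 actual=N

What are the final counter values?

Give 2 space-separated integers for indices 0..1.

Ev 1: PC=4 idx=0 pred=N actual=T -> ctr[0]=1
Ev 2: PC=4 idx=0 pred=N actual=N -> ctr[0]=0
Ev 3: PC=4 idx=0 pred=N actual=T -> ctr[0]=1
Ev 4: PC=3 idx=1 pred=N actual=T -> ctr[1]=1
Ev 5: PC=4 idx=0 pred=N actual=T -> ctr[0]=2
Ev 6: PC=3 idx=1 pred=N actual=T -> ctr[1]=2
Ev 7: PC=3 idx=1 pred=T actual=N -> ctr[1]=1
Ev 8: PC=3 idx=1 pred=N actual=T -> ctr[1]=2
Ev 9: PC=3 idx=1 pred=T actual=N -> ctr[1]=1

Answer: 2 1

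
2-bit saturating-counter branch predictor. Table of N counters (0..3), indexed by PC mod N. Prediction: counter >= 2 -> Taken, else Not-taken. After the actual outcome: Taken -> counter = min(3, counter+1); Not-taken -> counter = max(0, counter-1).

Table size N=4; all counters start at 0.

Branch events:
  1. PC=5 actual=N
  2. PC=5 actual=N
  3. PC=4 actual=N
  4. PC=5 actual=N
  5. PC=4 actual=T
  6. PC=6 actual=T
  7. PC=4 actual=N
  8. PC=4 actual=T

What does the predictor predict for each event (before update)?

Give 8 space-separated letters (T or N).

Ev 1: PC=5 idx=1 pred=N actual=N -> ctr[1]=0
Ev 2: PC=5 idx=1 pred=N actual=N -> ctr[1]=0
Ev 3: PC=4 idx=0 pred=N actual=N -> ctr[0]=0
Ev 4: PC=5 idx=1 pred=N actual=N -> ctr[1]=0
Ev 5: PC=4 idx=0 pred=N actual=T -> ctr[0]=1
Ev 6: PC=6 idx=2 pred=N actual=T -> ctr[2]=1
Ev 7: PC=4 idx=0 pred=N actual=N -> ctr[0]=0
Ev 8: PC=4 idx=0 pred=N actual=T -> ctr[0]=1

Answer: N N N N N N N N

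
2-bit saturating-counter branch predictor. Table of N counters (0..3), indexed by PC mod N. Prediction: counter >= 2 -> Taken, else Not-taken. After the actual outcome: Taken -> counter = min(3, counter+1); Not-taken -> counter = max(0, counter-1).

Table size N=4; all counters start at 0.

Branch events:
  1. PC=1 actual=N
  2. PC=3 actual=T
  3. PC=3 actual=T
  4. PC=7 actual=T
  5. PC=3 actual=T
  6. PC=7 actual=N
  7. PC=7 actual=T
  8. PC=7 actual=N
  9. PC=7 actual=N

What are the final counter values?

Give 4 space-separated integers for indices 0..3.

Answer: 0 0 0 1

Derivation:
Ev 1: PC=1 idx=1 pred=N actual=N -> ctr[1]=0
Ev 2: PC=3 idx=3 pred=N actual=T -> ctr[3]=1
Ev 3: PC=3 idx=3 pred=N actual=T -> ctr[3]=2
Ev 4: PC=7 idx=3 pred=T actual=T -> ctr[3]=3
Ev 5: PC=3 idx=3 pred=T actual=T -> ctr[3]=3
Ev 6: PC=7 idx=3 pred=T actual=N -> ctr[3]=2
Ev 7: PC=7 idx=3 pred=T actual=T -> ctr[3]=3
Ev 8: PC=7 idx=3 pred=T actual=N -> ctr[3]=2
Ev 9: PC=7 idx=3 pred=T actual=N -> ctr[3]=1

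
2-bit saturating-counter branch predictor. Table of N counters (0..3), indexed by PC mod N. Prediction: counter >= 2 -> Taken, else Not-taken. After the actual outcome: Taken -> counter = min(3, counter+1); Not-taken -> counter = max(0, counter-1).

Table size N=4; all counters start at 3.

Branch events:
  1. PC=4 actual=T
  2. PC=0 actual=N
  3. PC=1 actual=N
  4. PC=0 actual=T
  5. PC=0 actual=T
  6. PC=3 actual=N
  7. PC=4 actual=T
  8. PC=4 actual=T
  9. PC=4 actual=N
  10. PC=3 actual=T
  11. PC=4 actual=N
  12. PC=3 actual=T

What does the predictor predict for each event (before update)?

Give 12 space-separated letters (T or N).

Ev 1: PC=4 idx=0 pred=T actual=T -> ctr[0]=3
Ev 2: PC=0 idx=0 pred=T actual=N -> ctr[0]=2
Ev 3: PC=1 idx=1 pred=T actual=N -> ctr[1]=2
Ev 4: PC=0 idx=0 pred=T actual=T -> ctr[0]=3
Ev 5: PC=0 idx=0 pred=T actual=T -> ctr[0]=3
Ev 6: PC=3 idx=3 pred=T actual=N -> ctr[3]=2
Ev 7: PC=4 idx=0 pred=T actual=T -> ctr[0]=3
Ev 8: PC=4 idx=0 pred=T actual=T -> ctr[0]=3
Ev 9: PC=4 idx=0 pred=T actual=N -> ctr[0]=2
Ev 10: PC=3 idx=3 pred=T actual=T -> ctr[3]=3
Ev 11: PC=4 idx=0 pred=T actual=N -> ctr[0]=1
Ev 12: PC=3 idx=3 pred=T actual=T -> ctr[3]=3

Answer: T T T T T T T T T T T T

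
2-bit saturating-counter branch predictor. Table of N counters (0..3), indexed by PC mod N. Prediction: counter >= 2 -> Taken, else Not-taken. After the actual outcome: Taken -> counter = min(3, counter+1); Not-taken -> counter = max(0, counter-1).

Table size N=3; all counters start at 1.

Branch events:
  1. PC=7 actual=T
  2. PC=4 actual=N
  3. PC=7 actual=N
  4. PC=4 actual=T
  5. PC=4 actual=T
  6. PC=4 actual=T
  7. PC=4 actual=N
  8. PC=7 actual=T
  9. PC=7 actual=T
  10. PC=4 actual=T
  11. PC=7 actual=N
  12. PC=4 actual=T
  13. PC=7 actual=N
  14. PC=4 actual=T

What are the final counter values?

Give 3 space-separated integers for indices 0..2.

Ev 1: PC=7 idx=1 pred=N actual=T -> ctr[1]=2
Ev 2: PC=4 idx=1 pred=T actual=N -> ctr[1]=1
Ev 3: PC=7 idx=1 pred=N actual=N -> ctr[1]=0
Ev 4: PC=4 idx=1 pred=N actual=T -> ctr[1]=1
Ev 5: PC=4 idx=1 pred=N actual=T -> ctr[1]=2
Ev 6: PC=4 idx=1 pred=T actual=T -> ctr[1]=3
Ev 7: PC=4 idx=1 pred=T actual=N -> ctr[1]=2
Ev 8: PC=7 idx=1 pred=T actual=T -> ctr[1]=3
Ev 9: PC=7 idx=1 pred=T actual=T -> ctr[1]=3
Ev 10: PC=4 idx=1 pred=T actual=T -> ctr[1]=3
Ev 11: PC=7 idx=1 pred=T actual=N -> ctr[1]=2
Ev 12: PC=4 idx=1 pred=T actual=T -> ctr[1]=3
Ev 13: PC=7 idx=1 pred=T actual=N -> ctr[1]=2
Ev 14: PC=4 idx=1 pred=T actual=T -> ctr[1]=3

Answer: 1 3 1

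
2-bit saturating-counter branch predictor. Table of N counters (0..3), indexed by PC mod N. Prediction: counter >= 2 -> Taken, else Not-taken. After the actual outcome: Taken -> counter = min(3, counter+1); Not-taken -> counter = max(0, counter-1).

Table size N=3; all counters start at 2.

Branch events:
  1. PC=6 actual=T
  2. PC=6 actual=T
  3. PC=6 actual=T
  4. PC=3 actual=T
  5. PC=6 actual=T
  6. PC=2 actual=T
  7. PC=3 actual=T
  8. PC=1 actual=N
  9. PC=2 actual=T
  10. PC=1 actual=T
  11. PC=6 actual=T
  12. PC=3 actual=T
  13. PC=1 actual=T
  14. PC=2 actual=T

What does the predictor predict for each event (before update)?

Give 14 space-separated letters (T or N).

Ev 1: PC=6 idx=0 pred=T actual=T -> ctr[0]=3
Ev 2: PC=6 idx=0 pred=T actual=T -> ctr[0]=3
Ev 3: PC=6 idx=0 pred=T actual=T -> ctr[0]=3
Ev 4: PC=3 idx=0 pred=T actual=T -> ctr[0]=3
Ev 5: PC=6 idx=0 pred=T actual=T -> ctr[0]=3
Ev 6: PC=2 idx=2 pred=T actual=T -> ctr[2]=3
Ev 7: PC=3 idx=0 pred=T actual=T -> ctr[0]=3
Ev 8: PC=1 idx=1 pred=T actual=N -> ctr[1]=1
Ev 9: PC=2 idx=2 pred=T actual=T -> ctr[2]=3
Ev 10: PC=1 idx=1 pred=N actual=T -> ctr[1]=2
Ev 11: PC=6 idx=0 pred=T actual=T -> ctr[0]=3
Ev 12: PC=3 idx=0 pred=T actual=T -> ctr[0]=3
Ev 13: PC=1 idx=1 pred=T actual=T -> ctr[1]=3
Ev 14: PC=2 idx=2 pred=T actual=T -> ctr[2]=3

Answer: T T T T T T T T T N T T T T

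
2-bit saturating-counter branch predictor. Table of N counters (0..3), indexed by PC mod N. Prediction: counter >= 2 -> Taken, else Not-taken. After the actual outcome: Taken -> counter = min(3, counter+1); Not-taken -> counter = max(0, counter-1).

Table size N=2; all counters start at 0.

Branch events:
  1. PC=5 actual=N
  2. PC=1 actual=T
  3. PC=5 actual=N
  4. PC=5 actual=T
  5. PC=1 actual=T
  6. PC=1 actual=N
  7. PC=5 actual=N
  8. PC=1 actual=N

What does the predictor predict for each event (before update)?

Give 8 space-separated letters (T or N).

Ev 1: PC=5 idx=1 pred=N actual=N -> ctr[1]=0
Ev 2: PC=1 idx=1 pred=N actual=T -> ctr[1]=1
Ev 3: PC=5 idx=1 pred=N actual=N -> ctr[1]=0
Ev 4: PC=5 idx=1 pred=N actual=T -> ctr[1]=1
Ev 5: PC=1 idx=1 pred=N actual=T -> ctr[1]=2
Ev 6: PC=1 idx=1 pred=T actual=N -> ctr[1]=1
Ev 7: PC=5 idx=1 pred=N actual=N -> ctr[1]=0
Ev 8: PC=1 idx=1 pred=N actual=N -> ctr[1]=0

Answer: N N N N N T N N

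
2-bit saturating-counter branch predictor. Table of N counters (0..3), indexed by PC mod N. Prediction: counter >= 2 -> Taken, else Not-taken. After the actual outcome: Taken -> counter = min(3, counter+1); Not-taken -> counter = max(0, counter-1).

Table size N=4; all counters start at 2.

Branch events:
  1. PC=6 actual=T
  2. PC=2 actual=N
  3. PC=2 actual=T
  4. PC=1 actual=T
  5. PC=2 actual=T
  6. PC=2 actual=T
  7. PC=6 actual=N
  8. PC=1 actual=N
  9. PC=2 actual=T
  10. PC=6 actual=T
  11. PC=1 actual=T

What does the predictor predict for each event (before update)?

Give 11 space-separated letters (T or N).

Ev 1: PC=6 idx=2 pred=T actual=T -> ctr[2]=3
Ev 2: PC=2 idx=2 pred=T actual=N -> ctr[2]=2
Ev 3: PC=2 idx=2 pred=T actual=T -> ctr[2]=3
Ev 4: PC=1 idx=1 pred=T actual=T -> ctr[1]=3
Ev 5: PC=2 idx=2 pred=T actual=T -> ctr[2]=3
Ev 6: PC=2 idx=2 pred=T actual=T -> ctr[2]=3
Ev 7: PC=6 idx=2 pred=T actual=N -> ctr[2]=2
Ev 8: PC=1 idx=1 pred=T actual=N -> ctr[1]=2
Ev 9: PC=2 idx=2 pred=T actual=T -> ctr[2]=3
Ev 10: PC=6 idx=2 pred=T actual=T -> ctr[2]=3
Ev 11: PC=1 idx=1 pred=T actual=T -> ctr[1]=3

Answer: T T T T T T T T T T T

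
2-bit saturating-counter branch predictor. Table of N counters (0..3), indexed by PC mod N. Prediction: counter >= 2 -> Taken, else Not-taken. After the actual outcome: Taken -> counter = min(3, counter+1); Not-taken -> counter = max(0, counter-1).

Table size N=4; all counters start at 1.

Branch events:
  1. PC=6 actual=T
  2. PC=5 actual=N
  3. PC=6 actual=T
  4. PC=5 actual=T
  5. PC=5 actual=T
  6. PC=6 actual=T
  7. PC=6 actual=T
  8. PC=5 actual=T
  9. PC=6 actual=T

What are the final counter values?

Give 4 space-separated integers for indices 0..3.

Ev 1: PC=6 idx=2 pred=N actual=T -> ctr[2]=2
Ev 2: PC=5 idx=1 pred=N actual=N -> ctr[1]=0
Ev 3: PC=6 idx=2 pred=T actual=T -> ctr[2]=3
Ev 4: PC=5 idx=1 pred=N actual=T -> ctr[1]=1
Ev 5: PC=5 idx=1 pred=N actual=T -> ctr[1]=2
Ev 6: PC=6 idx=2 pred=T actual=T -> ctr[2]=3
Ev 7: PC=6 idx=2 pred=T actual=T -> ctr[2]=3
Ev 8: PC=5 idx=1 pred=T actual=T -> ctr[1]=3
Ev 9: PC=6 idx=2 pred=T actual=T -> ctr[2]=3

Answer: 1 3 3 1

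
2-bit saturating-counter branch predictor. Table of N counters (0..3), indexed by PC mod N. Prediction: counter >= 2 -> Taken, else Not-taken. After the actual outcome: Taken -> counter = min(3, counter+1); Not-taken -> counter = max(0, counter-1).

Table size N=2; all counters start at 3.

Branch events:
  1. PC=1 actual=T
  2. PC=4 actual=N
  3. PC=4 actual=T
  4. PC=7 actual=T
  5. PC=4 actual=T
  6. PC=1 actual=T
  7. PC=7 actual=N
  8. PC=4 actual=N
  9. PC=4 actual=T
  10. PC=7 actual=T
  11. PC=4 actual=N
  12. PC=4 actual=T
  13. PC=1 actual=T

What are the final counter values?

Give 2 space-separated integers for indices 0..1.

Ev 1: PC=1 idx=1 pred=T actual=T -> ctr[1]=3
Ev 2: PC=4 idx=0 pred=T actual=N -> ctr[0]=2
Ev 3: PC=4 idx=0 pred=T actual=T -> ctr[0]=3
Ev 4: PC=7 idx=1 pred=T actual=T -> ctr[1]=3
Ev 5: PC=4 idx=0 pred=T actual=T -> ctr[0]=3
Ev 6: PC=1 idx=1 pred=T actual=T -> ctr[1]=3
Ev 7: PC=7 idx=1 pred=T actual=N -> ctr[1]=2
Ev 8: PC=4 idx=0 pred=T actual=N -> ctr[0]=2
Ev 9: PC=4 idx=0 pred=T actual=T -> ctr[0]=3
Ev 10: PC=7 idx=1 pred=T actual=T -> ctr[1]=3
Ev 11: PC=4 idx=0 pred=T actual=N -> ctr[0]=2
Ev 12: PC=4 idx=0 pred=T actual=T -> ctr[0]=3
Ev 13: PC=1 idx=1 pred=T actual=T -> ctr[1]=3

Answer: 3 3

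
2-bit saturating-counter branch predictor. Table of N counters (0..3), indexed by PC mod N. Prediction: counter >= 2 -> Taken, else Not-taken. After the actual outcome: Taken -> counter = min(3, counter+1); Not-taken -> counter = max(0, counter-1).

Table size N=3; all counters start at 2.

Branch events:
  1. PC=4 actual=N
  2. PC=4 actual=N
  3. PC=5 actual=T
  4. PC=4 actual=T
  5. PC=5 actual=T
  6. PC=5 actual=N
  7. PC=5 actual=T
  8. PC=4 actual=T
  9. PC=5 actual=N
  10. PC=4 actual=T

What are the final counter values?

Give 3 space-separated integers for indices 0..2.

Answer: 2 3 2

Derivation:
Ev 1: PC=4 idx=1 pred=T actual=N -> ctr[1]=1
Ev 2: PC=4 idx=1 pred=N actual=N -> ctr[1]=0
Ev 3: PC=5 idx=2 pred=T actual=T -> ctr[2]=3
Ev 4: PC=4 idx=1 pred=N actual=T -> ctr[1]=1
Ev 5: PC=5 idx=2 pred=T actual=T -> ctr[2]=3
Ev 6: PC=5 idx=2 pred=T actual=N -> ctr[2]=2
Ev 7: PC=5 idx=2 pred=T actual=T -> ctr[2]=3
Ev 8: PC=4 idx=1 pred=N actual=T -> ctr[1]=2
Ev 9: PC=5 idx=2 pred=T actual=N -> ctr[2]=2
Ev 10: PC=4 idx=1 pred=T actual=T -> ctr[1]=3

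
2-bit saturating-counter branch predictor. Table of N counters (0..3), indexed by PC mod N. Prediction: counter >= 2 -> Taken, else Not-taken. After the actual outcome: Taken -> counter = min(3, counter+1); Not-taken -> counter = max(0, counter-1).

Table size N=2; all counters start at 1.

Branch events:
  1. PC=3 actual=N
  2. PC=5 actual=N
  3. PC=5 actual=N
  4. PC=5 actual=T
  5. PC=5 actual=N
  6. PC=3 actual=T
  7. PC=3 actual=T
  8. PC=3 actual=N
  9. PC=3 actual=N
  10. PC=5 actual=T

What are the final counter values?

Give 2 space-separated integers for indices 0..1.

Ev 1: PC=3 idx=1 pred=N actual=N -> ctr[1]=0
Ev 2: PC=5 idx=1 pred=N actual=N -> ctr[1]=0
Ev 3: PC=5 idx=1 pred=N actual=N -> ctr[1]=0
Ev 4: PC=5 idx=1 pred=N actual=T -> ctr[1]=1
Ev 5: PC=5 idx=1 pred=N actual=N -> ctr[1]=0
Ev 6: PC=3 idx=1 pred=N actual=T -> ctr[1]=1
Ev 7: PC=3 idx=1 pred=N actual=T -> ctr[1]=2
Ev 8: PC=3 idx=1 pred=T actual=N -> ctr[1]=1
Ev 9: PC=3 idx=1 pred=N actual=N -> ctr[1]=0
Ev 10: PC=5 idx=1 pred=N actual=T -> ctr[1]=1

Answer: 1 1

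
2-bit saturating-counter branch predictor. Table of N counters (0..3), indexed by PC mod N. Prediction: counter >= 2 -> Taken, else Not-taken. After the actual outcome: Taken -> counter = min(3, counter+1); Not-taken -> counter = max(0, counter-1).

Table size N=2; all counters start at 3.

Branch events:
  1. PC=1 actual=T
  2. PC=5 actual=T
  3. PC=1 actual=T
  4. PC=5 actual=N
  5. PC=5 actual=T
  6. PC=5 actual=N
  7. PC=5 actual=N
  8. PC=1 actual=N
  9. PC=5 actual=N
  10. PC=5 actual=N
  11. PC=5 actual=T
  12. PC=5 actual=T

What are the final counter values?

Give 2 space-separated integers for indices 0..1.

Ev 1: PC=1 idx=1 pred=T actual=T -> ctr[1]=3
Ev 2: PC=5 idx=1 pred=T actual=T -> ctr[1]=3
Ev 3: PC=1 idx=1 pred=T actual=T -> ctr[1]=3
Ev 4: PC=5 idx=1 pred=T actual=N -> ctr[1]=2
Ev 5: PC=5 idx=1 pred=T actual=T -> ctr[1]=3
Ev 6: PC=5 idx=1 pred=T actual=N -> ctr[1]=2
Ev 7: PC=5 idx=1 pred=T actual=N -> ctr[1]=1
Ev 8: PC=1 idx=1 pred=N actual=N -> ctr[1]=0
Ev 9: PC=5 idx=1 pred=N actual=N -> ctr[1]=0
Ev 10: PC=5 idx=1 pred=N actual=N -> ctr[1]=0
Ev 11: PC=5 idx=1 pred=N actual=T -> ctr[1]=1
Ev 12: PC=5 idx=1 pred=N actual=T -> ctr[1]=2

Answer: 3 2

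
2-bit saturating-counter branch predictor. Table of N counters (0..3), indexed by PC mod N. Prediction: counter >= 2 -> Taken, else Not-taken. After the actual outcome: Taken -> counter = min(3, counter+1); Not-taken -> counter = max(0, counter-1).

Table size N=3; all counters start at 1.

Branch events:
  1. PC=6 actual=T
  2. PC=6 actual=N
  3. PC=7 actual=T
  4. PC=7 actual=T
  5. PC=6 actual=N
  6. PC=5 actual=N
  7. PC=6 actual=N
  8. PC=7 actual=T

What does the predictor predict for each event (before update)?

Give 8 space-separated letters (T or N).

Answer: N T N T N N N T

Derivation:
Ev 1: PC=6 idx=0 pred=N actual=T -> ctr[0]=2
Ev 2: PC=6 idx=0 pred=T actual=N -> ctr[0]=1
Ev 3: PC=7 idx=1 pred=N actual=T -> ctr[1]=2
Ev 4: PC=7 idx=1 pred=T actual=T -> ctr[1]=3
Ev 5: PC=6 idx=0 pred=N actual=N -> ctr[0]=0
Ev 6: PC=5 idx=2 pred=N actual=N -> ctr[2]=0
Ev 7: PC=6 idx=0 pred=N actual=N -> ctr[0]=0
Ev 8: PC=7 idx=1 pred=T actual=T -> ctr[1]=3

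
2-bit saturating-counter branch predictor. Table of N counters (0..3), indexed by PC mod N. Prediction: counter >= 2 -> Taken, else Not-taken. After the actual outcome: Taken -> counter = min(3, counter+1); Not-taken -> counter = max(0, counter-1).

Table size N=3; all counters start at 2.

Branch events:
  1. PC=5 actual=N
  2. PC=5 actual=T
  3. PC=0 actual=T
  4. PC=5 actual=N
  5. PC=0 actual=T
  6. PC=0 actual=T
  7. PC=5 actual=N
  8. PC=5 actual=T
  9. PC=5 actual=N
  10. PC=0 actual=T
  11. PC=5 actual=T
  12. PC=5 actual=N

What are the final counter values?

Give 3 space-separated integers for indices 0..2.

Ev 1: PC=5 idx=2 pred=T actual=N -> ctr[2]=1
Ev 2: PC=5 idx=2 pred=N actual=T -> ctr[2]=2
Ev 3: PC=0 idx=0 pred=T actual=T -> ctr[0]=3
Ev 4: PC=5 idx=2 pred=T actual=N -> ctr[2]=1
Ev 5: PC=0 idx=0 pred=T actual=T -> ctr[0]=3
Ev 6: PC=0 idx=0 pred=T actual=T -> ctr[0]=3
Ev 7: PC=5 idx=2 pred=N actual=N -> ctr[2]=0
Ev 8: PC=5 idx=2 pred=N actual=T -> ctr[2]=1
Ev 9: PC=5 idx=2 pred=N actual=N -> ctr[2]=0
Ev 10: PC=0 idx=0 pred=T actual=T -> ctr[0]=3
Ev 11: PC=5 idx=2 pred=N actual=T -> ctr[2]=1
Ev 12: PC=5 idx=2 pred=N actual=N -> ctr[2]=0

Answer: 3 2 0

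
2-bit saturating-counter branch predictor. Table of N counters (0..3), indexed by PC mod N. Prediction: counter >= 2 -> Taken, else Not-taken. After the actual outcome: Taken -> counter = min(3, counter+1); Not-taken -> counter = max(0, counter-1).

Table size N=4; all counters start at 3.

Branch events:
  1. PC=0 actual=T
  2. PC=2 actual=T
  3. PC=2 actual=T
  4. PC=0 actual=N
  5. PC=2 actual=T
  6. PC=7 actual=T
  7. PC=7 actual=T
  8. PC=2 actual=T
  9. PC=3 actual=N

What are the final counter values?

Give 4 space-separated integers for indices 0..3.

Ev 1: PC=0 idx=0 pred=T actual=T -> ctr[0]=3
Ev 2: PC=2 idx=2 pred=T actual=T -> ctr[2]=3
Ev 3: PC=2 idx=2 pred=T actual=T -> ctr[2]=3
Ev 4: PC=0 idx=0 pred=T actual=N -> ctr[0]=2
Ev 5: PC=2 idx=2 pred=T actual=T -> ctr[2]=3
Ev 6: PC=7 idx=3 pred=T actual=T -> ctr[3]=3
Ev 7: PC=7 idx=3 pred=T actual=T -> ctr[3]=3
Ev 8: PC=2 idx=2 pred=T actual=T -> ctr[2]=3
Ev 9: PC=3 idx=3 pred=T actual=N -> ctr[3]=2

Answer: 2 3 3 2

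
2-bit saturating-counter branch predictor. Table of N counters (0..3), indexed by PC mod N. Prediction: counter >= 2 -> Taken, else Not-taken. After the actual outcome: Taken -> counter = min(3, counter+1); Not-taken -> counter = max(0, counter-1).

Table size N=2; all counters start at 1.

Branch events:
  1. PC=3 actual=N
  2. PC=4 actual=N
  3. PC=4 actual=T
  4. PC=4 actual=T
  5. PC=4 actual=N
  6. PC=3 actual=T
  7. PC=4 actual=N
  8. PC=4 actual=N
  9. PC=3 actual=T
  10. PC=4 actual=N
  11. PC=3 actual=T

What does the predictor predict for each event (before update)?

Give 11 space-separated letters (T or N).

Ev 1: PC=3 idx=1 pred=N actual=N -> ctr[1]=0
Ev 2: PC=4 idx=0 pred=N actual=N -> ctr[0]=0
Ev 3: PC=4 idx=0 pred=N actual=T -> ctr[0]=1
Ev 4: PC=4 idx=0 pred=N actual=T -> ctr[0]=2
Ev 5: PC=4 idx=0 pred=T actual=N -> ctr[0]=1
Ev 6: PC=3 idx=1 pred=N actual=T -> ctr[1]=1
Ev 7: PC=4 idx=0 pred=N actual=N -> ctr[0]=0
Ev 8: PC=4 idx=0 pred=N actual=N -> ctr[0]=0
Ev 9: PC=3 idx=1 pred=N actual=T -> ctr[1]=2
Ev 10: PC=4 idx=0 pred=N actual=N -> ctr[0]=0
Ev 11: PC=3 idx=1 pred=T actual=T -> ctr[1]=3

Answer: N N N N T N N N N N T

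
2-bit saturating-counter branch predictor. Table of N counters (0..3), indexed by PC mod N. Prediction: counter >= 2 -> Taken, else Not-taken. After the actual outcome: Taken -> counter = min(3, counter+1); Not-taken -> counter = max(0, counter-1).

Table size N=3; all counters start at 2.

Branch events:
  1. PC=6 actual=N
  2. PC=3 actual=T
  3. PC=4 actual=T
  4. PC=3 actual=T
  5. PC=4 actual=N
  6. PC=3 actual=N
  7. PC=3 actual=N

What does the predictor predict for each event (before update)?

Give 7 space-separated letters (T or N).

Ev 1: PC=6 idx=0 pred=T actual=N -> ctr[0]=1
Ev 2: PC=3 idx=0 pred=N actual=T -> ctr[0]=2
Ev 3: PC=4 idx=1 pred=T actual=T -> ctr[1]=3
Ev 4: PC=3 idx=0 pred=T actual=T -> ctr[0]=3
Ev 5: PC=4 idx=1 pred=T actual=N -> ctr[1]=2
Ev 6: PC=3 idx=0 pred=T actual=N -> ctr[0]=2
Ev 7: PC=3 idx=0 pred=T actual=N -> ctr[0]=1

Answer: T N T T T T T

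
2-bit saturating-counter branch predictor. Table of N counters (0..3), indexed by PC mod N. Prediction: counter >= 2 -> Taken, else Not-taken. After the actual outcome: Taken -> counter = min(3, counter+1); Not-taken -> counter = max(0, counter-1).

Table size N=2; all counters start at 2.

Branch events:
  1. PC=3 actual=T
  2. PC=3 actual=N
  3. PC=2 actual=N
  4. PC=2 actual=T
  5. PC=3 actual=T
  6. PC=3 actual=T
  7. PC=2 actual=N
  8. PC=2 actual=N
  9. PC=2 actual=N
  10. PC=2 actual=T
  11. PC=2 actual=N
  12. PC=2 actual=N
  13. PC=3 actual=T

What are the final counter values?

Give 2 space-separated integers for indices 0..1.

Answer: 0 3

Derivation:
Ev 1: PC=3 idx=1 pred=T actual=T -> ctr[1]=3
Ev 2: PC=3 idx=1 pred=T actual=N -> ctr[1]=2
Ev 3: PC=2 idx=0 pred=T actual=N -> ctr[0]=1
Ev 4: PC=2 idx=0 pred=N actual=T -> ctr[0]=2
Ev 5: PC=3 idx=1 pred=T actual=T -> ctr[1]=3
Ev 6: PC=3 idx=1 pred=T actual=T -> ctr[1]=3
Ev 7: PC=2 idx=0 pred=T actual=N -> ctr[0]=1
Ev 8: PC=2 idx=0 pred=N actual=N -> ctr[0]=0
Ev 9: PC=2 idx=0 pred=N actual=N -> ctr[0]=0
Ev 10: PC=2 idx=0 pred=N actual=T -> ctr[0]=1
Ev 11: PC=2 idx=0 pred=N actual=N -> ctr[0]=0
Ev 12: PC=2 idx=0 pred=N actual=N -> ctr[0]=0
Ev 13: PC=3 idx=1 pred=T actual=T -> ctr[1]=3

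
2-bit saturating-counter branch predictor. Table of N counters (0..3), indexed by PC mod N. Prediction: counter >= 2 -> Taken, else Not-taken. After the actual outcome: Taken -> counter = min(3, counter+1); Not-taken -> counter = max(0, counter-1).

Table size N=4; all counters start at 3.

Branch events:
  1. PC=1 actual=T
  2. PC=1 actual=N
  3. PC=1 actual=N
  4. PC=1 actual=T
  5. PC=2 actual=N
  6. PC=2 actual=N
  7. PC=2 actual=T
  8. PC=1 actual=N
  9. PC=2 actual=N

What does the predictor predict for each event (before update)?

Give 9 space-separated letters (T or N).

Ev 1: PC=1 idx=1 pred=T actual=T -> ctr[1]=3
Ev 2: PC=1 idx=1 pred=T actual=N -> ctr[1]=2
Ev 3: PC=1 idx=1 pred=T actual=N -> ctr[1]=1
Ev 4: PC=1 idx=1 pred=N actual=T -> ctr[1]=2
Ev 5: PC=2 idx=2 pred=T actual=N -> ctr[2]=2
Ev 6: PC=2 idx=2 pred=T actual=N -> ctr[2]=1
Ev 7: PC=2 idx=2 pred=N actual=T -> ctr[2]=2
Ev 8: PC=1 idx=1 pred=T actual=N -> ctr[1]=1
Ev 9: PC=2 idx=2 pred=T actual=N -> ctr[2]=1

Answer: T T T N T T N T T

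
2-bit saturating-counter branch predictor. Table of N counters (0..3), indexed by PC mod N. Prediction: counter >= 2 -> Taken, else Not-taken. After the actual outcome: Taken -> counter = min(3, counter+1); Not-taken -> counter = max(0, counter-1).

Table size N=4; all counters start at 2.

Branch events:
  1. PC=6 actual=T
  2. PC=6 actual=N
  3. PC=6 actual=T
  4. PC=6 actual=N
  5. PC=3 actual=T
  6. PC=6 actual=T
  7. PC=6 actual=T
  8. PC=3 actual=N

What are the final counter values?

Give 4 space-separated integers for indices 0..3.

Answer: 2 2 3 2

Derivation:
Ev 1: PC=6 idx=2 pred=T actual=T -> ctr[2]=3
Ev 2: PC=6 idx=2 pred=T actual=N -> ctr[2]=2
Ev 3: PC=6 idx=2 pred=T actual=T -> ctr[2]=3
Ev 4: PC=6 idx=2 pred=T actual=N -> ctr[2]=2
Ev 5: PC=3 idx=3 pred=T actual=T -> ctr[3]=3
Ev 6: PC=6 idx=2 pred=T actual=T -> ctr[2]=3
Ev 7: PC=6 idx=2 pred=T actual=T -> ctr[2]=3
Ev 8: PC=3 idx=3 pred=T actual=N -> ctr[3]=2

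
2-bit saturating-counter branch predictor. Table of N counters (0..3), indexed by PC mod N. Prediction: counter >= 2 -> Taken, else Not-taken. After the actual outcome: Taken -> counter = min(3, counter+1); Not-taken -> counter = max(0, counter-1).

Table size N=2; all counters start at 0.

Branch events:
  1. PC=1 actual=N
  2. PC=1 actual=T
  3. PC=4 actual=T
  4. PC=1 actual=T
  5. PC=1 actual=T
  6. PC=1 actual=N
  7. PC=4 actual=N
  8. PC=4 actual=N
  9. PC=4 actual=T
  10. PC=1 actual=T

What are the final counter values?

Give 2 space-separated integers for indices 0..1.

Answer: 1 3

Derivation:
Ev 1: PC=1 idx=1 pred=N actual=N -> ctr[1]=0
Ev 2: PC=1 idx=1 pred=N actual=T -> ctr[1]=1
Ev 3: PC=4 idx=0 pred=N actual=T -> ctr[0]=1
Ev 4: PC=1 idx=1 pred=N actual=T -> ctr[1]=2
Ev 5: PC=1 idx=1 pred=T actual=T -> ctr[1]=3
Ev 6: PC=1 idx=1 pred=T actual=N -> ctr[1]=2
Ev 7: PC=4 idx=0 pred=N actual=N -> ctr[0]=0
Ev 8: PC=4 idx=0 pred=N actual=N -> ctr[0]=0
Ev 9: PC=4 idx=0 pred=N actual=T -> ctr[0]=1
Ev 10: PC=1 idx=1 pred=T actual=T -> ctr[1]=3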